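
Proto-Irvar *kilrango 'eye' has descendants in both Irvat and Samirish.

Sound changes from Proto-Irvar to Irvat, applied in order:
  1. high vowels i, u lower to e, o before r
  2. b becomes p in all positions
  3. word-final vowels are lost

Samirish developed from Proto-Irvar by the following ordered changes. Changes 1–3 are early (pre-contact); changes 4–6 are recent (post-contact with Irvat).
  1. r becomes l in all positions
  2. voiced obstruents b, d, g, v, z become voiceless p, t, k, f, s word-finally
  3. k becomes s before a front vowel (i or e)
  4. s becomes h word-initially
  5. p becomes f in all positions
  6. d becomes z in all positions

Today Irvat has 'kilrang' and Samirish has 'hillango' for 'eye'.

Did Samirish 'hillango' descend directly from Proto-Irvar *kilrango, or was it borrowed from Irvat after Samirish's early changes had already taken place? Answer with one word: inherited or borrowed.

inherited

If inherited, *kilrango would pass through all of Samirish's changes:
Samirish: start from *kilrango.
  rule 1 (unconditioned shift): kilrango → killango
  rule 2: no change — killango
  rule 3 (palatalisation): killango → sillango
  rule 4 (debuccalisation): sillango → hillango
  rule 5: no change — hillango
  rule 6: no change — hillango
  ⇒ Samirish hillango
If borrowed from Irvat 'kilrang' after the early changes, it would undergo only the recent ones:
  rule 4 (debuccalisation): no change (kilrang)
  rule 5 (unconditioned shift): no change (kilrang)
  rule 6 (unconditioned shift): no change (kilrang)
  ⇒ as a loan: kilrang
Samirish 'hillango' matches the inherited outcome exactly, so it is an inherited cognate, not a loan.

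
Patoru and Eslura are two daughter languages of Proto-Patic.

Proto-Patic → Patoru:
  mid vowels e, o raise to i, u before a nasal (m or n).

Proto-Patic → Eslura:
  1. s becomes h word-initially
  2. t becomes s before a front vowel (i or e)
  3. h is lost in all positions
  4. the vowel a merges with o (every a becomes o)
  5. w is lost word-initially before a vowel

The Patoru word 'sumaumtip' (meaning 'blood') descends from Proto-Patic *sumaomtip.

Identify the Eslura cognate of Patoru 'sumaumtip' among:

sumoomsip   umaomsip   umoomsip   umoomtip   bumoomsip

umoomsip

Eslura: *sumaomtip > humaomtip > humaomsip > umaomsip > umoomsip  (by debuccalisation, palatalisation, h-loss, vowel merger)
Only 'umoomsip' matches the regular Eslura development of *sumaomtip.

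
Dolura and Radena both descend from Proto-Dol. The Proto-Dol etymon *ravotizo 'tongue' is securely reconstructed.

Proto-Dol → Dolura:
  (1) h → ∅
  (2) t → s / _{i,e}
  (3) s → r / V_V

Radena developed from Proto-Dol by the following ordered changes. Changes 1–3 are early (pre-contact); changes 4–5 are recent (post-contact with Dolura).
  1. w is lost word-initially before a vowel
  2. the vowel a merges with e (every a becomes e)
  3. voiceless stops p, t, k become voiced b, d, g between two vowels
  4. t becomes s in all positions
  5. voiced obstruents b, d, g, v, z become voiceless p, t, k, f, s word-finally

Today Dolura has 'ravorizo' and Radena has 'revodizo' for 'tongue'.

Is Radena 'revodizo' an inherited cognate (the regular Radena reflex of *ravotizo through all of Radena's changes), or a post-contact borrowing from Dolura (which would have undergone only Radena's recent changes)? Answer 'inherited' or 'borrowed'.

inherited

If inherited, *ravotizo would pass through all of Radena's changes:
Radena: *ravotizo
  ravotizo (rule 1 does not apply)
  ravotizo → revotizo   [vowel merger]
  revotizo → revodizo   [intervocalic voicing]
  revodizo (rule 4 does not apply)
  revodizo (rule 5 does not apply)
  giving Radena revodizo.
If borrowed from Dolura 'ravorizo' after the early changes, it would undergo only the recent ones:
  rule 4 (unconditioned shift): no change (ravorizo)
  rule 5 (final devoicing): no change (ravorizo)
  ⇒ as a loan: ravorizo
Radena 'revodizo' matches the inherited outcome exactly, so it is an inherited cognate, not a loan.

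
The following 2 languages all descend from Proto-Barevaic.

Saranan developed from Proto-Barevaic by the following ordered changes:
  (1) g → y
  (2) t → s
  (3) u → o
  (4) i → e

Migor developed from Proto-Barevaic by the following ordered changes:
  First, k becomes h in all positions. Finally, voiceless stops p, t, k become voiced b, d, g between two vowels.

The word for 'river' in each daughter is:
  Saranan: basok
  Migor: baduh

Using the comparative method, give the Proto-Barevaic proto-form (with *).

Position 3: Saranan has s, Migor has d. Taking the neighbouring segments as reconstructed: Saranan s could go back to *t or *s; Migor d could go back to *t or *d — the one source consistent with every daughter is *t.
Position 5: Saranan has k, Migor has h. Saranan preserves k here (none of its changes turn any other segment into k), so the proto-segment is *k.
This points to *batuk. Verify forward in each daughter:
Saranan: *batuk
  batuk (rule 1 does not apply)
  batuk → basuk   [unconditioned shift]
  basuk → basok   [vowel merger]
  basok (rule 4 does not apply)
  giving Saranan basok.
Migor: start from *batuk.
  rule 1 (unconditioned shift): batuk → batuh
  rule 2 (intervocalic voicing): batuh → baduh
  ⇒ Migor baduh
Only *batuk yields all of Saranan basok, Migor baduh.

*batuk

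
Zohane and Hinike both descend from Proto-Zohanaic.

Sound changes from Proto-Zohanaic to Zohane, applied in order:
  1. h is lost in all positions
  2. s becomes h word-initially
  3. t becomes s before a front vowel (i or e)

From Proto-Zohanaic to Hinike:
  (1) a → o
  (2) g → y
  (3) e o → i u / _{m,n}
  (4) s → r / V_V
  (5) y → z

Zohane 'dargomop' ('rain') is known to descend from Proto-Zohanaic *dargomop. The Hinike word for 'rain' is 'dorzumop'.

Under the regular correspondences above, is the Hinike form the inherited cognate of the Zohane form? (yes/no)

yes

Derive the expected Hinike reflex of *dargomop:
Hinike: start from *dargomop.
  rule 1 (vowel merger): dargomop → dorgomop
  rule 2 (unconditioned shift): dorgomop → doryomop
  rule 3 (pre-nasal raising): doryomop → doryumop
  rule 4: no change — doryumop
  rule 5 (unconditioned shift): doryumop → dorzumop
  ⇒ Hinike dorzumop
Hinike 'dorzumop' matches the regular reflex exactly, so the pair is cognate.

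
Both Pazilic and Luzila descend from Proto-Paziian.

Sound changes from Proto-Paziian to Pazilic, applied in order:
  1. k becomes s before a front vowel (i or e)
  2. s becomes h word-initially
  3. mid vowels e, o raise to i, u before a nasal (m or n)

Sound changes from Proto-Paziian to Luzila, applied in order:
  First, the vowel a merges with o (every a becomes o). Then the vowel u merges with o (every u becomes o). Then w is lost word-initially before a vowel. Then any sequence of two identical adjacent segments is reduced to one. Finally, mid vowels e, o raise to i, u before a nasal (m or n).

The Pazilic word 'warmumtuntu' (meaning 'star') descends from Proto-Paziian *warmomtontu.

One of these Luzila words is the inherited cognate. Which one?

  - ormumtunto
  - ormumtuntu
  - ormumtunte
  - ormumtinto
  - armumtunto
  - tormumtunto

Luzila: *warmomtontu > wormomtontu > wormomtonto > ormomtonto > ormumtunto  (by vowel merger, vowel merger, glide loss, pre-nasal raising)
Only 'ormumtunto' matches the regular Luzila development of *warmomtontu.

ormumtunto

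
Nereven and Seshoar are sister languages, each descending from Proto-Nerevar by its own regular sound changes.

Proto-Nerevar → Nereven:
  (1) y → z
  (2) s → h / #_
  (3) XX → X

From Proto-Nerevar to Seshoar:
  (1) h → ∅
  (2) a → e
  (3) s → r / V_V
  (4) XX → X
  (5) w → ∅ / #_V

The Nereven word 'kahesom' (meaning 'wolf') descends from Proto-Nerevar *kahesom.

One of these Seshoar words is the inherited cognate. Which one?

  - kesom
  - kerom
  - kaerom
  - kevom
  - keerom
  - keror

Seshoar: *kahesom
  kahesom → kaesom   [h-loss]
  kaesom → keesom   [vowel merger]
  keesom → keerom   [rhotacism]
  keerom → kerom   [degemination]
  kerom (rule 5 does not apply)
  giving Seshoar kerom.
The other candidates each miss or misapply at least one Seshoar change.

kerom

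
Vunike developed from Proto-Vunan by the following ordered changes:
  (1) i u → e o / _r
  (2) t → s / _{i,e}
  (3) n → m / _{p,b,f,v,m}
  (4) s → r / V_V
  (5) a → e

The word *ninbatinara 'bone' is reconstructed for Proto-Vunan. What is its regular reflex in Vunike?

Vunike: start from *ninbatinara.
  rule 1: no change — ninbatinara
  rule 2 (palatalisation): ninbatinara → ninbasinara
  rule 3 (nasal place assimilation): ninbasinara → nimbasinara
  rule 4 (rhotacism): nimbasinara → nimbarinara
  rule 5 (vowel merger): nimbarinara → nimberinere
  ⇒ Vunike nimberinere

nimberinere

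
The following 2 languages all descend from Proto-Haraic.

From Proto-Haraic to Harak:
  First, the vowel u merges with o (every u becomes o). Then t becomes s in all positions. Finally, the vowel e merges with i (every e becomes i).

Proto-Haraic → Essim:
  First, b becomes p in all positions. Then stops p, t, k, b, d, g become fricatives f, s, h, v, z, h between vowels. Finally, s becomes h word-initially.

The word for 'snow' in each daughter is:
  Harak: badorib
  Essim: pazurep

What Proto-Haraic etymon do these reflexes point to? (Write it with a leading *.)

Position 1: Harak has b, Essim has p. Harak preserves b here (none of its changes turn any other segment into b), so the proto-segment is *b.
Position 3: Harak has d, Essim has z. Harak preserves d here (none of its changes turn any other segment into d), so the proto-segment is *d.
Verify the candidate proto-form against each daughter:
Harak: *badureb
  badureb → badoreb   [vowel merger]
  badoreb (rule 2 does not apply)
  badoreb → badorib   [vowel merger]
  giving Harak badorib.
Essim: *badureb
  badureb → padurep   [unconditioned shift]
  padurep → pazurep   [intervocalic lenition]
  pazurep (rule 3 does not apply)
  giving Essim pazurep.
Only *badureb yields all of Harak badorib, Essim pazurep.

*badureb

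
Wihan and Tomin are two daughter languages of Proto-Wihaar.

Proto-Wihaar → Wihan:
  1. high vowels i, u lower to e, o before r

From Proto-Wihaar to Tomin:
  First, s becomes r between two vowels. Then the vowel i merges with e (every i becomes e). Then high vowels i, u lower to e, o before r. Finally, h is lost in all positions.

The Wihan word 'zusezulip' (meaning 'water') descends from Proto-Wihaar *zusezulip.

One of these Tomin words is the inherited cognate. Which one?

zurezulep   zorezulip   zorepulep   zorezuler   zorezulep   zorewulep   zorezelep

zorezulep

Tomin: *zusezulip > zurezulip > zurezulep > zorezulep  (by rhotacism, vowel merger, pre-rhotic lowering)
Among the options, 'zorezulep' alone shows every Tomin change applied in order.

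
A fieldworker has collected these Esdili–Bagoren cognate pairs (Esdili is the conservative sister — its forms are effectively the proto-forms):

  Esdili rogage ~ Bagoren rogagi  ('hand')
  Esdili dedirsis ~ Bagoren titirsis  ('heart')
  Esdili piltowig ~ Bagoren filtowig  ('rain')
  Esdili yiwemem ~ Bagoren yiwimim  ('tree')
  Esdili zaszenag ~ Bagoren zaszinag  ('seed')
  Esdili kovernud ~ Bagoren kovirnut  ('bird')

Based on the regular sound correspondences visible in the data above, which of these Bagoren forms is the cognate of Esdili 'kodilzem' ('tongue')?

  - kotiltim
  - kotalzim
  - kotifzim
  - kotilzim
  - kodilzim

kotilzim

dedirsis ~ titirsis — Esdili d corresponds to Bagoren t between vowels (before a front vowel).
yiwemem ~ yiwimim — Esdili e corresponds to Bagoren i after a consonant, before a nasal.
Applying these to Esdili 'kodilzem':
  kodilzem → kotilzem   (d→t between vowels (before a front vowel))
  kotilzem → kotilzim   (e→i after a consonant, before a nasal)
So the Bagoren cognate is 'kotilzim'.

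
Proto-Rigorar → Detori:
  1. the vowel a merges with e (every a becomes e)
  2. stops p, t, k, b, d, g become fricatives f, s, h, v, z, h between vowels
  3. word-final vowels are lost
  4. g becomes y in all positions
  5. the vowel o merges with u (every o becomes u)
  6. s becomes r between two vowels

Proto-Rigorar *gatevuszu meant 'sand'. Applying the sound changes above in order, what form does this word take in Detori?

yerevusz

Detori: start from *gatevuszu.
  rule 1 (vowel merger): gatevuszu → getevuszu
  rule 2 (intervocalic lenition): getevuszu → gesevuszu
  rule 3 (apocope): gesevuszu → gesevusz
  rule 4 (unconditioned shift): gesevusz → yesevusz
  rule 5: no change — yesevusz
  rule 6 (rhotacism): yesevusz → yerevusz
  ⇒ Detori yerevusz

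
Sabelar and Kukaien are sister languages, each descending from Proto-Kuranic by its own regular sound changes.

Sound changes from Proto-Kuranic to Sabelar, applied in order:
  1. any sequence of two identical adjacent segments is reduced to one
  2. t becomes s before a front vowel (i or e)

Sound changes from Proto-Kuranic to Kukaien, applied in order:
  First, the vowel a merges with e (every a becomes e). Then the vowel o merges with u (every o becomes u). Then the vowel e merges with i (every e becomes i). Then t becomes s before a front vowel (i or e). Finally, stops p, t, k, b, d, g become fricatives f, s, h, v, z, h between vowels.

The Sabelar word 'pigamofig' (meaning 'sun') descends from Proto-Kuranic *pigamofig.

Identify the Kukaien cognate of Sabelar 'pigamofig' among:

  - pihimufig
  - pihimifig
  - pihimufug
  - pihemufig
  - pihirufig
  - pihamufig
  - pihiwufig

Kukaien: start from *pigamofig.
  rule 1 (vowel merger): pigamofig → pigemofig
  rule 2 (vowel merger): pigemofig → pigemufig
  rule 3 (vowel merger): pigemufig → pigimufig
  rule 4: no change — pigimufig
  rule 5 (intervocalic lenition): pigimufig → pihimufig
  ⇒ Kukaien pihimufig

pihimufig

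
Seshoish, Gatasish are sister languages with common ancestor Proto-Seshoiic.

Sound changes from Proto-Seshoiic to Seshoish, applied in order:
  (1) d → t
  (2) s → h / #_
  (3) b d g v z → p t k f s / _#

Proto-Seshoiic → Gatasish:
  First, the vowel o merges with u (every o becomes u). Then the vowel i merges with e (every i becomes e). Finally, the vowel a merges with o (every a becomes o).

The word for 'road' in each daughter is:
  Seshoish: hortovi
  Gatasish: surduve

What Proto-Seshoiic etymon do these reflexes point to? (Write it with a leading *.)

*sordovi

Position 4: Seshoish has t, Gatasish has d. Gatasish preserves d here (none of its changes turn any other segment into d), so the proto-segment is *d.
Position 7: Seshoish has i, Gatasish has e. Seshoish preserves i here (none of its changes turn any other segment into i), so the proto-segment is *i.
Position 5: Seshoish has o, Gatasish has u. Seshoish preserves o here (none of its changes turn any other segment into o), so the proto-segment is *o.
Verify the candidate proto-form against each daughter:
Seshoish: start from *sordovi.
  rule 1 (unconditioned shift): sordovi → sortovi
  rule 2 (debuccalisation): sortovi → hortovi
  rule 3: no change — hortovi
  ⇒ Seshoish hortovi
Gatasish: *sordovi > surduvi > surduve  (by vowel merger, vowel merger)
No other proto-form is consistent with every reflex, so the reconstruction is *sordovi.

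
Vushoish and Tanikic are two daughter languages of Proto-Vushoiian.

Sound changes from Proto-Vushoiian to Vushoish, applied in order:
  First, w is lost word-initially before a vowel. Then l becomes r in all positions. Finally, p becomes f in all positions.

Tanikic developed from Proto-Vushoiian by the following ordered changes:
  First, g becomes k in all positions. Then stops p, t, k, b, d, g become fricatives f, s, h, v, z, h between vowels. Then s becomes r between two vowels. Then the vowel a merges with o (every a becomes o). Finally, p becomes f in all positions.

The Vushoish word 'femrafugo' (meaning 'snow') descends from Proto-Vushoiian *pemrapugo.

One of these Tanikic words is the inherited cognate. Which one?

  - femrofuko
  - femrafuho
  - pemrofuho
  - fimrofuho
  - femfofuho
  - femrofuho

Tanikic: *pemrapugo
  pemrapugo → pemrapuko   [unconditioned shift]
  pemrapuko → pemrafuho   [intervocalic lenition]
  pemrafuho (rule 3 does not apply)
  pemrafuho → pemrofuho   [vowel merger]
  pemrofuho → femrofuho   [unconditioned shift]
  giving Tanikic femrofuho.
The other candidates each miss or misapply at least one Tanikic change.

femrofuho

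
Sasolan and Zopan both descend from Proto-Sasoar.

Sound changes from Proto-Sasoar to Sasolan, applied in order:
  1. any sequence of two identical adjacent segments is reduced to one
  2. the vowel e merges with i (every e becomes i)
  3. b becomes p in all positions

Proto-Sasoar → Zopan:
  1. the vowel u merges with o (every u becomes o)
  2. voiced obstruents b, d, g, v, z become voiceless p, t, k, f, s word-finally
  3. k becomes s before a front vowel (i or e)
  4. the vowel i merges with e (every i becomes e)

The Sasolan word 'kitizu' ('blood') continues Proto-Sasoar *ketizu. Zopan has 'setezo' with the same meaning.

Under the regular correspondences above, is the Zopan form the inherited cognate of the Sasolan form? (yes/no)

Derive the expected Zopan reflex of *ketizu:
Zopan: *ketizu
  ketizu → ketizo   [vowel merger]
  ketizo (rule 2 does not apply)
  ketizo → setizo   [palatalisation]
  setizo → setezo   [vowel merger]
  giving Zopan setezo.
Zopan 'setezo' matches the regular reflex exactly, so the pair is cognate.

yes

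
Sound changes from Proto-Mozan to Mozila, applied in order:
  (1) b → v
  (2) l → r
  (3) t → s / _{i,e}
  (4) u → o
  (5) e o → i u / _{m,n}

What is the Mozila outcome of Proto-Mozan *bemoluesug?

vimoroesog

Mozila: start from *bemoluesug.
  rule 1 (unconditioned shift): bemoluesug → vemoluesug
  rule 2 (unconditioned shift): vemoluesug → vemoruesug
  rule 3: no change — vemoruesug
  rule 4 (vowel merger): vemoruesug → vemoroesog
  rule 5 (pre-nasal raising): vemoroesog → vimoroesog
  ⇒ Mozila vimoroesog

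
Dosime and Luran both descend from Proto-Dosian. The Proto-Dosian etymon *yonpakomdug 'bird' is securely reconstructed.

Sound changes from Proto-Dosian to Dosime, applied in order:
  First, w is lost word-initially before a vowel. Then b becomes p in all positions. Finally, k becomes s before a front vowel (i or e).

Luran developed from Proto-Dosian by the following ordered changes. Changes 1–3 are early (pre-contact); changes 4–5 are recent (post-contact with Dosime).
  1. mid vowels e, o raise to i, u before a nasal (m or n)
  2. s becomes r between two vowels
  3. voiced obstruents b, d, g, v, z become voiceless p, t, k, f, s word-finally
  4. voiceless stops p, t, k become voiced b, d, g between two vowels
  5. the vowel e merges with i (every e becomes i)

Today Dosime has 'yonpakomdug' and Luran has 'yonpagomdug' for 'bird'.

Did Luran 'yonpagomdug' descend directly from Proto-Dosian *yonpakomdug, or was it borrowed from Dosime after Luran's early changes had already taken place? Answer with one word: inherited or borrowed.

borrowed

If inherited, *yonpakomdug would pass through all of Luran's changes:
Luran: *yonpakomdug > yunpakumdug > yunpakumduk > yunpagumduk  (by pre-nasal raising, final devoicing, intervocalic voicing)
If borrowed from Dosime 'yonpakomdug' after the early changes, it would undergo only the recent ones:
  rule 4 (intervocalic voicing): yonpakomdug → yonpagomdug
  rule 5 (vowel merger): no change (yonpagomdug)
  ⇒ as a loan: yonpagomdug
Luran 'yonpagomdug' matches the loan outcome 'yonpagomdug', not the inherited 'yunpagumduk' — it skipped the early Luran changes, so it was borrowed from Dosime.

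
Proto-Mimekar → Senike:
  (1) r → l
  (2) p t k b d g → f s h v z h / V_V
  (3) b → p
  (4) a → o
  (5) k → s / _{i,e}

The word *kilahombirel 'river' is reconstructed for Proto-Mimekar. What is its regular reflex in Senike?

Senike: start from *kilahombirel.
  rule 1 (unconditioned shift): kilahombirel → kilahombilel
  rule 2: no change — kilahombilel
  rule 3 (unconditioned shift): kilahombilel → kilahompilel
  rule 4 (vowel merger): kilahompilel → kilohompilel
  rule 5 (palatalisation): kilohompilel → silohompilel
  ⇒ Senike silohompilel

silohompilel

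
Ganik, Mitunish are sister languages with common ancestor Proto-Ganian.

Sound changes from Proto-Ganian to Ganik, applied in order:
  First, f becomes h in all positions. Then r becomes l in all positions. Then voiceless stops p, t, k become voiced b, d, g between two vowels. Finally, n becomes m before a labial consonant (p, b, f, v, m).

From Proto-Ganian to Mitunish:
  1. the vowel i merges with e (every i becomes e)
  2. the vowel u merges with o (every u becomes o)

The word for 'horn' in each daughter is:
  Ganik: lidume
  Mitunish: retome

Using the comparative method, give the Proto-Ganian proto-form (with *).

Position 1: Ganik has l, Mitunish has r. Mitunish preserves r here (none of its changes turn any other segment into r), so the proto-segment is *r.
Position 4: Ganik has u, Mitunish has o. Ganik preserves u here (none of its changes turn any other segment into u), so the proto-segment is *u.
Position 3: Ganik has d, Mitunish has t. Mitunish preserves t here (none of its changes turn any other segment into t), so the proto-segment is *t.
Verify the candidate proto-form against each daughter:
Ganik: start from *ritume.
  rule 1: no change — ritume
  rule 2 (unconditioned shift): ritume → litume
  rule 3 (intervocalic voicing): litume → lidume
  rule 4: no change — lidume
  ⇒ Ganik lidume
Mitunish: start from *ritume.
  rule 1 (vowel merger): ritume → retume
  rule 2 (vowel merger): retume → retome
  ⇒ Mitunish retome
No other proto-form is consistent with every reflex, so the reconstruction is *ritume.

*ritume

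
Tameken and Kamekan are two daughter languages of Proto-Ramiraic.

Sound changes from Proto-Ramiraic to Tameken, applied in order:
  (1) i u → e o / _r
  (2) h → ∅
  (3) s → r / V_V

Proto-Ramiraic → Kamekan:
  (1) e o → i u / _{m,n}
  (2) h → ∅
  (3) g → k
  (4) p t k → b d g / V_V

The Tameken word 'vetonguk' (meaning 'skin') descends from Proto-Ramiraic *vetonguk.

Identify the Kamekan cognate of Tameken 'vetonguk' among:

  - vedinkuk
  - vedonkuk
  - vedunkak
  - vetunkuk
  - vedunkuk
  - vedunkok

Kamekan: *vetonguk
  vetonguk → vetunguk   [pre-nasal raising]
  vetunguk (rule 2 does not apply)
  vetunguk → vetunkuk   [unconditioned shift]
  vetunkuk → vedunkuk   [intervocalic voicing]
  giving Kamekan vedunkuk.
Among the options, 'vedunkuk' alone shows every Kamekan change applied in order.

vedunkuk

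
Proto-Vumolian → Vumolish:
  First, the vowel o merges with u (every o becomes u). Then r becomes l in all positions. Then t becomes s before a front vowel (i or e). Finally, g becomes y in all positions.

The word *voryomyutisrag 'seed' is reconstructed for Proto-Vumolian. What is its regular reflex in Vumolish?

Vumolish: *voryomyutisrag
  voryomyutisrag → vuryumyutisrag   [vowel merger]
  vuryumyutisrag → vulyumyutislag   [unconditioned shift]
  vulyumyutislag → vulyumyusislag   [palatalisation]
  vulyumyusislag → vulyumyusislay   [unconditioned shift]
  giving Vumolish vulyumyusislay.

vulyumyusislay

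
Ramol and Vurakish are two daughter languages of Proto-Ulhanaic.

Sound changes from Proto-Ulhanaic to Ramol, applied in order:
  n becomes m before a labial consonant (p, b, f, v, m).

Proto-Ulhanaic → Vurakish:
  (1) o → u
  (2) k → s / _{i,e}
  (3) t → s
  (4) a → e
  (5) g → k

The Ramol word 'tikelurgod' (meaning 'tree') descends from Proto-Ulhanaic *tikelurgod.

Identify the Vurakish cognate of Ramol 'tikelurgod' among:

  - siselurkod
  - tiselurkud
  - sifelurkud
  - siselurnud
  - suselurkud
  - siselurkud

Vurakish: start from *tikelurgod.
  rule 1 (vowel merger): tikelurgod → tikelurgud
  rule 2 (palatalisation): tikelurgud → tiselurgud
  rule 3 (unconditioned shift): tiselurgud → siselurgud
  rule 4: no change — siselurgud
  rule 5 (unconditioned shift): siselurgud → siselurkud
  ⇒ Vurakish siselurkud
The other candidates each miss or misapply at least one Vurakish change.

siselurkud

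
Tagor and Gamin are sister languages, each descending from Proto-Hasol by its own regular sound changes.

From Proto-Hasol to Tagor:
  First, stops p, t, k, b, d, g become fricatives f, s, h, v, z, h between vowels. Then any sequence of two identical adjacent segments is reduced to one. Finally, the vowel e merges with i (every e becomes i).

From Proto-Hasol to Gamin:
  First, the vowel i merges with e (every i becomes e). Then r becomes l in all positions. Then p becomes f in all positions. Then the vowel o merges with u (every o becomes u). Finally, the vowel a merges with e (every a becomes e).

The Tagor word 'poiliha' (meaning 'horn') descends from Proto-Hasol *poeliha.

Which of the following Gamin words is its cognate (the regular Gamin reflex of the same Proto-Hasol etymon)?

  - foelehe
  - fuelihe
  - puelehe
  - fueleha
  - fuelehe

fuelehe

Gamin: start from *poeliha.
  rule 1 (vowel merger): poeliha → poeleha
  rule 2: no change — poeleha
  rule 3 (unconditioned shift): poeleha → foeleha
  rule 4 (vowel merger): foeleha → fueleha
  rule 5 (vowel merger): fueleha → fuelehe
  ⇒ Gamin fuelehe
Only 'fuelehe' matches the regular Gamin development of *poeliha.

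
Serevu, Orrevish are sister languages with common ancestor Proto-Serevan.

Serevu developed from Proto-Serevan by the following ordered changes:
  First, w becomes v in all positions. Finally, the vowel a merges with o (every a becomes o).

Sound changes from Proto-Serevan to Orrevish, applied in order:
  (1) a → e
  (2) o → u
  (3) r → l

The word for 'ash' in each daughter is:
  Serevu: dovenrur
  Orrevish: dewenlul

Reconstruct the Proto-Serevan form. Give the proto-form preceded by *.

*dawenrur

Position 6: Serevu has r, Orrevish has l. Serevu preserves r here (none of its changes turn any other segment into r), so the proto-segment is *r.
Position 3: Serevu has v, Orrevish has w. Orrevish preserves w here (none of its changes turn any other segment into w), so the proto-segment is *w.
Position 8: Serevu has r, Orrevish has l. Serevu preserves r here (none of its changes turn any other segment into r), so the proto-segment is *r.
Verify the candidate proto-form against each daughter:
Serevu: start from *dawenrur.
  rule 1 (unconditioned shift): dawenrur → davenrur
  rule 2 (vowel merger): davenrur → dovenrur
  ⇒ Serevu dovenrur
Orrevish: *dawenrur
  dawenrur → dewenrur   [vowel merger]
  dewenrur (rule 2 does not apply)
  dewenrur → dewenlul   [unconditioned shift]
  giving Orrevish dewenlul.
*dawenrur is the unique common source.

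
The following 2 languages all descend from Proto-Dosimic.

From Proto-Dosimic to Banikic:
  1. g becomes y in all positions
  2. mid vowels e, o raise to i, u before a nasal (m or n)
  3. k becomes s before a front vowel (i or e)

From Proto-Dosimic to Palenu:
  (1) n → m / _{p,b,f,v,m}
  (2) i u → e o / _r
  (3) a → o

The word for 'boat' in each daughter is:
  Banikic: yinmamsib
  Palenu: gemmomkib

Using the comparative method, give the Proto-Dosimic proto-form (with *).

*genmamkib

Position 5: Banikic has a, Palenu has o. Banikic preserves a here (none of its changes turn any other segment into a), so the proto-segment is *a.
Position 7: Banikic has s, Palenu has k. Palenu preserves k here (none of its changes turn any other segment into k), so the proto-segment is *k.
Position 3: Banikic has n, Palenu has m. Banikic preserves n here (none of its changes turn any other segment into n), so the proto-segment is *n.
Continuing position by position gives *genmamkib; check it forward:
Banikic: *genmamkib
  genmamkib → yenmamkib   [unconditioned shift]
  yenmamkib → yinmamkib   [pre-nasal raising]
  yinmamkib → yinmamsib   [palatalisation]
  giving Banikic yinmamsib.
Palenu: *genmamkib
  genmamkib → gemmamkib   [nasal place assimilation]
  gemmamkib (rule 2 does not apply)
  gemmamkib → gemmomkib   [vowel merger]
  giving Palenu gemmomkib.
*genmamkib is the unique common source.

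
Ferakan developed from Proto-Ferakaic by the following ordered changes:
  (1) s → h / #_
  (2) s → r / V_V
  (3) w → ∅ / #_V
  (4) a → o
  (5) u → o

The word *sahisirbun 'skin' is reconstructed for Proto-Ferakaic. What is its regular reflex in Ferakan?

Ferakan: start from *sahisirbun.
  rule 1 (debuccalisation): sahisirbun → hahisirbun
  rule 2 (rhotacism): hahisirbun → hahirirbun
  rule 3: no change — hahirirbun
  rule 4 (vowel merger): hahirirbun → hohirirbun
  rule 5 (vowel merger): hohirirbun → hohirirbon
  ⇒ Ferakan hohirirbon

hohirirbon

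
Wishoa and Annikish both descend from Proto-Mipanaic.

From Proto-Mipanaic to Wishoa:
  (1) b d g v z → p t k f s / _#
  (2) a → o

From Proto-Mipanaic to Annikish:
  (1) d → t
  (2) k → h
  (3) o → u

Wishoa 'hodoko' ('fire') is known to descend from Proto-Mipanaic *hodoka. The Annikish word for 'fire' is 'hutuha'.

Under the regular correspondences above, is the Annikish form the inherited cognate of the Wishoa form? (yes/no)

yes

Derive the expected Annikish reflex of *hodoka:
Annikish: *hodoka
  hodoka → hotoka   [unconditioned shift]
  hotoka → hotoha   [unconditioned shift]
  hotoha → hutuha   [vowel merger]
  giving Annikish hutuha.
Annikish 'hutuha' matches the regular reflex exactly, so the pair is cognate.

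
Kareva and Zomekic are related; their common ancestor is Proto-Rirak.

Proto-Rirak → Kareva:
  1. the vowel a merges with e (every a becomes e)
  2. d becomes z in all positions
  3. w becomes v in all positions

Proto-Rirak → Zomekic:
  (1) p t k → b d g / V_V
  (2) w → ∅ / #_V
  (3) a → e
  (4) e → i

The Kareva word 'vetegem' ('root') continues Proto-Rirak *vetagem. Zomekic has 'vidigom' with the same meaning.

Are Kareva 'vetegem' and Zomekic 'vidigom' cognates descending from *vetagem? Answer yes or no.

no

Derive the expected Zomekic reflex of *vetagem:
Zomekic: *vetagem
  vetagem → vedagem   [intervocalic voicing]
  vedagem (rule 2 does not apply)
  vedagem → vedegem   [vowel merger]
  vedegem → vidigim   [vowel merger]
  giving Zomekic vidigim.
The regular Zomekic reflex would be 'vidigim', but the attested form is 'vidigom'. The correspondence is irregular, so they are not cognates (the Zomekic form has a different source).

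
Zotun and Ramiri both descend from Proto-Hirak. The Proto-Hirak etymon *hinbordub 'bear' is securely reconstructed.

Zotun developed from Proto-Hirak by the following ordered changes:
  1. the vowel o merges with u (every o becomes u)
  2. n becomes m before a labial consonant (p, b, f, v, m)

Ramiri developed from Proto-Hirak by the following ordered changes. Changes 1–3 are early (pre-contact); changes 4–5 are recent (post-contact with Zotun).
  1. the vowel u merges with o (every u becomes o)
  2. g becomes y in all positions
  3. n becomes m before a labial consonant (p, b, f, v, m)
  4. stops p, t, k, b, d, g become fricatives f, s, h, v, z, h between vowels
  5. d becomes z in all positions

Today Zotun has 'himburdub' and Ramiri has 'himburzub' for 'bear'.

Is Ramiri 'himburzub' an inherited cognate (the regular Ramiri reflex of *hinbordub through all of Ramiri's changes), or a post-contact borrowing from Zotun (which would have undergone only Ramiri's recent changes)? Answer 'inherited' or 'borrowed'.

If inherited, *hinbordub would pass through all of Ramiri's changes:
Ramiri: *hinbordub > hinbordob > himbordob > himborzob  (by vowel merger, nasal place assimilation, unconditioned shift)
If borrowed from Zotun 'himburdub' after the early changes, it would undergo only the recent ones:
  rule 4 (intervocalic lenition): no change (himburdub)
  rule 5 (unconditioned shift): himburdub → himburzub
  ⇒ as a loan: himburzub
Ramiri 'himburzub' matches the loan outcome 'himburzub', not the inherited 'himborzob' — it skipped the early Ramiri changes, so it was borrowed from Zotun.

borrowed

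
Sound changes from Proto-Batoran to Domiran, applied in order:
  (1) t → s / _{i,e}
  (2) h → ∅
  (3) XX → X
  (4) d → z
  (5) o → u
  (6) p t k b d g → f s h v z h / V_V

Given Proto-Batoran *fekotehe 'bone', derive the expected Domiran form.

fehuse

Domiran: *fekotehe
  fekotehe → fekosehe   [palatalisation]
  fekosehe → fekosee   [h-loss]
  fekosee → fekose   [degemination]
  fekose (rule 4 does not apply)
  fekose → fekuse   [vowel merger]
  fekuse → fehuse   [intervocalic lenition]
  giving Domiran fehuse.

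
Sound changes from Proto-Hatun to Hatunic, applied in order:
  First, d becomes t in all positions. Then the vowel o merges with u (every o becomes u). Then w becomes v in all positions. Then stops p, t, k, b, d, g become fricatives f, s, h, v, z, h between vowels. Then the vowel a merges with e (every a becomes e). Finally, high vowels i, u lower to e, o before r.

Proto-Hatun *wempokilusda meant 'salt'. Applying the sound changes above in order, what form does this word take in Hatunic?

vempuhiluste

Hatunic: start from *wempokilusda.
  rule 1 (unconditioned shift): wempokilusda → wempokilusta
  rule 2 (vowel merger): wempokilusta → wempukilusta
  rule 3 (unconditioned shift): wempukilusta → vempukilusta
  rule 4 (intervocalic lenition): vempukilusta → vempuhilusta
  rule 5 (vowel merger): vempuhilusta → vempuhiluste
  rule 6: no change — vempuhiluste
  ⇒ Hatunic vempuhiluste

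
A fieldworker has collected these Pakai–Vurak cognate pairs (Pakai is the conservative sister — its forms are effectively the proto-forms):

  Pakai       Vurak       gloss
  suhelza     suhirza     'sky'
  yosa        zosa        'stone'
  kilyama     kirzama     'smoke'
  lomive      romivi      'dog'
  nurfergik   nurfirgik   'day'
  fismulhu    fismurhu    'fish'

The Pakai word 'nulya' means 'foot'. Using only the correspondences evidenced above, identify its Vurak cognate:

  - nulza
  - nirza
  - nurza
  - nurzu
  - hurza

nurza

suhelza ~ suhirza, kilyama ~ kirzama — Pakai l corresponds to Vurak r after a vowel, before a consonant other than r, m, n, p, b, f, v.
kilyama ~ kirzama — Pakai y corresponds to Vurak z after a consonant, before a back vowel.
Applying these to Pakai 'nulya':
  nulya → nurya   (l→r after a vowel, before a consonant other than r, m, n, p, b, f, v)
  nurya → nurza   (y→z after a consonant, before a back vowel)
So the Vurak cognate is 'nurza'.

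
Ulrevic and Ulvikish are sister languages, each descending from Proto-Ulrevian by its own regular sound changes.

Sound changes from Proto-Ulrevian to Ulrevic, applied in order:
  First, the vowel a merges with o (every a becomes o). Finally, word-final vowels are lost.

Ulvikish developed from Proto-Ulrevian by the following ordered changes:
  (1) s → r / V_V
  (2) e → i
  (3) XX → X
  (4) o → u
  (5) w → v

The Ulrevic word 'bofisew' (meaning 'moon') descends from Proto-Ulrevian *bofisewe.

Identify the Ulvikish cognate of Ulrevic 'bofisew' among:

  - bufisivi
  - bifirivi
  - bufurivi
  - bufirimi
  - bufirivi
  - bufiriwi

bufirivi

Ulvikish: *bofisewe > bofirewe > bofiriwi > bufiriwi > bufirivi  (by rhotacism, vowel merger, vowel merger, unconditioned shift)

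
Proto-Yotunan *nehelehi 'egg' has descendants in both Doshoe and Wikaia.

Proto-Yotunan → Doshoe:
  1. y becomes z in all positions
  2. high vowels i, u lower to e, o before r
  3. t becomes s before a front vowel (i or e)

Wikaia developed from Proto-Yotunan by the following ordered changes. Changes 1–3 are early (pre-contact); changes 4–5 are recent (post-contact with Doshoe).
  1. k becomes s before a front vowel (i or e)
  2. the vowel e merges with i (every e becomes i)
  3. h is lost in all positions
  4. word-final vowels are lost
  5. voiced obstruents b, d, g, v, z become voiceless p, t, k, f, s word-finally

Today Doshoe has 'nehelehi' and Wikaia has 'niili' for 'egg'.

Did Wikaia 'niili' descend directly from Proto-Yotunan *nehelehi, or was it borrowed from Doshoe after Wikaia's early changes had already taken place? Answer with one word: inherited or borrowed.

If inherited, *nehelehi would pass through all of Wikaia's changes:
Wikaia: start from *nehelehi.
  rule 1: no change — nehelehi
  rule 2 (vowel merger): nehelehi → nihilihi
  rule 3 (h-loss): nihilihi → niilii
  rule 4 (apocope): niilii → niili
  rule 5: no change — niili
  ⇒ Wikaia niili
If borrowed from Doshoe 'nehelehi' after the early changes, it would undergo only the recent ones:
  rule 4 (apocope): nehelehi → neheleh
  rule 5 (final devoicing): no change (neheleh)
  ⇒ as a loan: neheleh
Wikaia 'niili' matches the inherited outcome exactly, so it is an inherited cognate, not a loan.

inherited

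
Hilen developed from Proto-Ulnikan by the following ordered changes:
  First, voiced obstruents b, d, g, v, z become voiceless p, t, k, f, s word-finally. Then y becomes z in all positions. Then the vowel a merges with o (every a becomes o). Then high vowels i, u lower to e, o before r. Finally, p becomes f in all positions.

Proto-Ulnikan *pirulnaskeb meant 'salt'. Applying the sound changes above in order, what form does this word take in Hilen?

ferulnoskef

Hilen: *pirulnaskeb > pirulnaskep > pirulnoskep > perulnoskep > ferulnoskef  (by final devoicing, vowel merger, pre-rhotic lowering, unconditioned shift)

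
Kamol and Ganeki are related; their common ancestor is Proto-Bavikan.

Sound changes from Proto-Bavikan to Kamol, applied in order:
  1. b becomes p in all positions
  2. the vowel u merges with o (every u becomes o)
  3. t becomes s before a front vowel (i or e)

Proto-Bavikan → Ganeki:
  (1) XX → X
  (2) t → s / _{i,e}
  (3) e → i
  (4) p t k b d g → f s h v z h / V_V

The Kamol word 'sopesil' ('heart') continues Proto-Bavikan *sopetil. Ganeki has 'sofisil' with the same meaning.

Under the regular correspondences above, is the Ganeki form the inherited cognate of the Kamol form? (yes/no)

Derive the expected Ganeki reflex of *sopetil:
Ganeki: start from *sopetil.
  rule 1: no change — sopetil
  rule 2 (palatalisation): sopetil → sopesil
  rule 3 (vowel merger): sopesil → sopisil
  rule 4 (intervocalic lenition): sopisil → sofisil
  ⇒ Ganeki sofisil
Ganeki 'sofisil' matches the regular reflex exactly, so the pair is cognate.

yes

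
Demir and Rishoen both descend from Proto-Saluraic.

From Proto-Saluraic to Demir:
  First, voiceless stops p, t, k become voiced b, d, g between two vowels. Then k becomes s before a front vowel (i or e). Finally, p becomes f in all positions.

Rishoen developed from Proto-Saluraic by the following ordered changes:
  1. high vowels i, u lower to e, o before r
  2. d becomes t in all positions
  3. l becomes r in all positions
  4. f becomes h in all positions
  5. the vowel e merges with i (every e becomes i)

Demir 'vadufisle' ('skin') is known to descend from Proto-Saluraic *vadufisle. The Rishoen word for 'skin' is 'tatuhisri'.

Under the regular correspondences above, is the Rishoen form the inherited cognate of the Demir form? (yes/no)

Derive the expected Rishoen reflex of *vadufisle:
Rishoen: start from *vadufisle.
  rule 1: no change — vadufisle
  rule 2 (unconditioned shift): vadufisle → vatufisle
  rule 3 (unconditioned shift): vatufisle → vatufisre
  rule 4 (unconditioned shift): vatufisre → vatuhisre
  rule 5 (vowel merger): vatuhisre → vatuhisri
  ⇒ Rishoen vatuhisri
The regular Rishoen reflex would be 'vatuhisri', but the attested form is 'tatuhisri'. The correspondence is irregular, so they are not cognates (the Rishoen form has a different source).

no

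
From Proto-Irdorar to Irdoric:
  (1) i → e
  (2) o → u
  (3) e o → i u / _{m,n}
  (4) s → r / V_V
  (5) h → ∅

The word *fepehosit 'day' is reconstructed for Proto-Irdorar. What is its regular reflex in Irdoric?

fepeuret

Irdoric: start from *fepehosit.
  rule 1 (vowel merger): fepehosit → fepehoset
  rule 2 (vowel merger): fepehoset → fepehuset
  rule 3: no change — fepehuset
  rule 4 (rhotacism): fepehuset → fepehuret
  rule 5 (h-loss): fepehuret → fepeuret
  ⇒ Irdoric fepeuret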